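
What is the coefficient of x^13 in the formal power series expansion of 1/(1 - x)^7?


The expansion 1/(1 - x)^r = sum_{k>=0} C(k + r - 1, r - 1) x^k follows from the multiset / negative-binomial theorem (or from repeated differentiation of the geometric series).
For r = 7 and k = 13:
C(19, 6) = 121645100408832000 / (720 * 6227020800) = 27132.

27132


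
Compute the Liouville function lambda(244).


The Liouville function is lambda(k) = (-1)^Omega(k), where Omega(k) counts the prime factors of k with multiplicity.
Factoring: 244 = 2 * 2 * 61, so Omega(244) = 3.
lambda(244) = (-1)^3 = -1.

-1


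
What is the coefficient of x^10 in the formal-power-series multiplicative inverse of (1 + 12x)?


The inverse is 1/(1 + 12x). Apply the geometric identity 1/(1 - y) = sum_{k>=0} y^k with y = -12x:
1/(1 + 12x) = sum_{k>=0} (-12)^k x^k.
So the coefficient of x^10 is (-12)^10 = 61917364224.

61917364224


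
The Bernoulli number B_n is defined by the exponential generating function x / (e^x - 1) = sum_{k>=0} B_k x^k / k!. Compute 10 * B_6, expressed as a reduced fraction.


Bernoulli numbers can also be computed recursively via B_0 = 1 and sum_{j=0}^{m} C(m+1, j) B_j = 0 for m >= 1. Odd-index Bernoulli numbers vanish for k >= 3.
Computing B_6 = 1/42, so 10 * B_6 = 10 * 1/42 = 5/21.

5/21


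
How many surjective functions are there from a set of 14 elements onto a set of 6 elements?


By inclusion-exclusion on which target elements are missed, the number of surjections from an n-set onto a k-set is
surj(n, k) = sum_{j=0}^{k} (-1)^j C(k, j) (k - j)^n.
Equivalently surj(n, k) = k! * S(n, k), where S(n, k) is the Stirling number of the second kind.
For n = 14, k = 6:
S(14, 6) = 63436373, so
surj = 6! * 63436373 = 720 * 63436373 = 45674188560.

45674188560


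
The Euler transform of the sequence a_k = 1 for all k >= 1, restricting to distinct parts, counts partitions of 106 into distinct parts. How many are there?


Partitions of 106 into distinct parts can be computed via generating function.
Product (1+x)(1+x^2)(1+x^3)...
The coefficient of x^106 = 728260

728260


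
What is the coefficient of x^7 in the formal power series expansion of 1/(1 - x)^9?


The negative binomial / multiset identity is
1/(1 - x)^r = sum_{k>=0} C(k + r - 1, r - 1) x^k.
Here r = 9 and k = 7, so the coefficient is
C(7 + 8, 8) = C(15, 8)
= 6435

6435


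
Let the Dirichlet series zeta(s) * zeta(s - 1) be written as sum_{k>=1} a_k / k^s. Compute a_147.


Convolution gives a_k = sum_{d | k} d * 1 = sum_{d | k} d = sigma(k), the sum of positive divisors of k.
For k = 147, the divisors are 1, 3, 7, 21, 49, 147, so
sigma(147) = 1 + 3 + 7 + 21 + 49 + 147 = 228.

228


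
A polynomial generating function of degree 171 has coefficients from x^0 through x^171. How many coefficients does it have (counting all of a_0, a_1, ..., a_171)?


A polynomial of degree 171 takes the form a_0 + a_1 x + ... + a_171 x^171.
The number of coefficients is 171 + 1 = 172.

172


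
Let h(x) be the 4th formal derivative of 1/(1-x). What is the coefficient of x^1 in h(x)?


Differentiating 4 times: d^4/dx^4 [1/(1-x)] = 4!/(1-x)^5.
The expansion 1/(1-x)^5 = sum_{k>=0} C(k+4, 4) x^k, so the coefficient of x^n in 4!/(1-x)^5 is 4! * C(n+4, 4).
For n = 1: 24 * C(5, 4) = 24 * 5 = 120

120


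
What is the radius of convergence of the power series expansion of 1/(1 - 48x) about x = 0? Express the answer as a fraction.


Expanding 1/(1 - 48x) = sum_{k>=0} 48^k x^k, the series converges when |48x| < 1, i.e., |x| < 1/48.
So the radius of convergence is 1/48 = 1/48.

1/48


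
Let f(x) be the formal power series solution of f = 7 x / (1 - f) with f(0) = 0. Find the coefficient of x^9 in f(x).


Apply Lagrange inversion: f = 7 x * phi(f) with phi(t) = 1/(1 - t), so
[x^n] f = 7^n * (1/n) [t^(n-1)] phi(t)^n = 7^n * (1/n) [t^(n-1)] (1 - t)^(-n) = 7^n * (1/n) C(2n - 2, n - 1) = 7^n * C_{n-1}.
For n = 9: C_8 = C(16, 8) / 9 = 12870/9 = 1430.
With the 7^9 = 40353607 factor, the coefficient is 40353607 * 1430 = 57705658010.

57705658010


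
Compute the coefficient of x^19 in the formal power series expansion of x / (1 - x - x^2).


Let f(x) = sum_{k>=0} a_k x^k. Multiplying f(x) * (1 - x - x^2) = x and matching coefficients gives a_0 = 0, a_1 = 1, and a_k = a_{k-1} + a_{k-2} for k >= 2. These are the Fibonacci numbers F_k.
Iterating from F_0 = 0, F_1 = 1:
F_0=0, F_1=1, F_2=1, F_3=2, F_4=3, F_5=5, F_6=8, F_7=13, F_8=21, F_9=34, ...
F_19 = 4181.

4181


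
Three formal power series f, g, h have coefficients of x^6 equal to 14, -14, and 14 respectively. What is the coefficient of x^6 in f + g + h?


Series addition is componentwise:
14 + -14 + 14
= 14

14


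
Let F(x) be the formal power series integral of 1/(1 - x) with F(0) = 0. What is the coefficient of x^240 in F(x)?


1/(1 - x) = sum_{k>=0} x^k. Integrating termwise and using F(0) = 0 gives
F(x) = sum_{k>=0} x^(k+1) / (k+1) = sum_{m>=1} x^m / m = -ln(1 - x).
So the coefficient of x^240 is 1/240 = 1/240.

1/240


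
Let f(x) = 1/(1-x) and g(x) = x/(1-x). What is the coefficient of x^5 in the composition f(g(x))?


First simplify the composition: f(g(x)) = 1/(1 - x/(1-x)) = (1-x)/((1-x) - x) = (1-x)/(1-2x).
Now extract the coefficient. Write (1-x)/(1-2x) = 1/(1-2x) - x/(1-2x).
The coefficient of x^n in 1/(1-2x) is 2^n, and in x/(1-2x) is 2^(n-1) (for n >= 1).
So the coefficient of x^5 is 2^5 - 2^4 = 32 - 16 = 16.

16


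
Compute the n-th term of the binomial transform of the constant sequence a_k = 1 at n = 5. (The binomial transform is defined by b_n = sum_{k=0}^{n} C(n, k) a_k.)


With a_k = 1 for all k, b_n = sum_{k=0}^{n} C(n, k) = 2^n by the binomial theorem.
For n = 5: 2^5 = 32.

32


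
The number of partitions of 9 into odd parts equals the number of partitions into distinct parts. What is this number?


Computing partitions of 9 into odd parts (1, 3, 5, ...):
Using the generating function prod_{k>=0} 1/(1-x^(2k+1)),
the count is 8

8


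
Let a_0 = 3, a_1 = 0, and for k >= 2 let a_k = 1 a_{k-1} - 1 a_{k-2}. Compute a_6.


Iterating the recurrence forward:
a_0 = 3
a_1 = 0
a_2 = 1*0 - 1*3 = -3
a_3 = 1*-3 - 1*0 = -3
a_4 = 1*-3 - 1*-3 = 0
a_5 = 1*0 - 1*-3 = 3
a_6 = 1*3 - 1*0 = 3
So a_6 = 3.

3


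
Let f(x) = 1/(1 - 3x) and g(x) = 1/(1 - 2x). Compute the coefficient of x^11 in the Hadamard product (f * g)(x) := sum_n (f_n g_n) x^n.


f has coefficients f_k = 3^k and g has coefficients g_k = 2^k, so the Hadamard product has coefficient (f*g)_k = 3^k * 2^k = 6^k.
For k = 11: 6^11 = 362797056.

362797056


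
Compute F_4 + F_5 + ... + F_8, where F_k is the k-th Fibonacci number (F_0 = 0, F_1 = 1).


Use the identity sum_{k=0}^{N} F_k = F_{N+2} - 1 (which follows from F_{k+2} - F_{k+1} = F_k). Then
sum_{k=4}^{8} F_k = (F_{10} - 1) - (F_{5} - 1) = F_{10} - F_{5}.
Computing: F_{10} = 55, F_{5} = 5, so
Sum = 55 - 5 = 50.

50


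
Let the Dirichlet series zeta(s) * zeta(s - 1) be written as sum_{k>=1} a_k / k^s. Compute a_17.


Convolution gives a_k = sum_{d | k} d * 1 = sum_{d | k} d = sigma(k), the sum of positive divisors of k.
For k = 17, the divisors are 1, 17, so
sigma(17) = 1 + 17 = 18.

18


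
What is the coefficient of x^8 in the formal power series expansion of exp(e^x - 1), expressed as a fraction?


exp(e^x - 1) is the exponential generating function for the Bell numbers Bell_k: exp(e^x - 1) = sum_{k>=0} Bell_k x^k / k!.
So the coefficient of x^8 in exp(e^x - 1) is Bell_8 / 8!.
Computing: Bell_8 = 4140 and 8! = 40320, giving
4140/40320 = 23/224.

23/224


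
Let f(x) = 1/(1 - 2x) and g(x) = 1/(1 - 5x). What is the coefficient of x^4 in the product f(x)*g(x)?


The coefficient of x^n in f*g is the Cauchy product: sum_{k=0}^{n} a^k * b^(n-k).
With a=2, b=5, n=4:
sum_{k=0}^{4} 2^k * 5^(4-k)
= 1031

1031


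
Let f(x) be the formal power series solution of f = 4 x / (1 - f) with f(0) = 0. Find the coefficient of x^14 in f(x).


Apply Lagrange inversion: f = 4 x * phi(f) with phi(t) = 1/(1 - t), so
[x^n] f = 4^n * (1/n) [t^(n-1)] phi(t)^n = 4^n * (1/n) [t^(n-1)] (1 - t)^(-n) = 4^n * (1/n) C(2n - 2, n - 1) = 4^n * C_{n-1}.
For n = 14: C_13 = C(26, 13) / 14 = 10400600/14 = 742900.
With the 4^14 = 268435456 factor, the coefficient is 268435456 * 742900 = 199420700262400.

199420700262400


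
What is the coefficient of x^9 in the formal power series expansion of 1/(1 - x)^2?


The expansion 1/(1 - x)^r = sum_{k>=0} C(k + r - 1, r - 1) x^k follows from the multiset / negative-binomial theorem (or from repeated differentiation of the geometric series).
For r = 2 and k = 9:
C(10, 1) = 3628800 / (1 * 362880) = 10.

10


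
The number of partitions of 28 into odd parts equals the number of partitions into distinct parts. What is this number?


Computing partitions of 28 into odd parts (1, 3, 5, ...):
Using the generating function prod_{k>=0} 1/(1-x^(2k+1)),
the count is 222

222


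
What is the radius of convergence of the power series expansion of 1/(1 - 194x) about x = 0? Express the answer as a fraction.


Expanding 1/(1 - 194x) = sum_{k>=0} 194^k x^k, the series converges when |194x| < 1, i.e., |x| < 1/194.
So the radius of convergence is 1/194 = 1/194.

1/194


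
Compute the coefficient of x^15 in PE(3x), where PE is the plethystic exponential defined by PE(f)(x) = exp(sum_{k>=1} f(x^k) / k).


With f(x) = 3x, the exponent is sum_{k>=1} 3 x^k / k = 3 * (-ln(1 - x)). Exponentiating:
PE(3x) = exp(-3 ln(1 - x)) = 1/(1 - x)^3.
By the negative binomial expansion, [x^n] 1/(1 - x)^3 = C(n + 2, 2).
For n = 15: C(17, 2) = 136.

136


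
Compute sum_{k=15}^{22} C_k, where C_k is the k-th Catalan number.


C_15 through C_22: 9694845, 35357670, 129644790, 477638700, 1767263190, 6564120420, 24466267020, 91482563640
Sum = 9694845 + 35357670 + 129644790 + 477638700 + 1767263190 + 6564120420 + 24466267020 + 91482563640
= 124932550275

124932550275


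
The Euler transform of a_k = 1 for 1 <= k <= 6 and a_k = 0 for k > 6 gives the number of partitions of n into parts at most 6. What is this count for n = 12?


Partitions of 12 into parts at most 6:
Using generating function (1-x)^(-1)(1-x^2)^(-1)...(1-x^6)^(-1),
the coefficient of x^12 = 58

58


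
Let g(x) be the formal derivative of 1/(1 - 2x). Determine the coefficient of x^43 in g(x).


Differentiate termwise: d/dx sum_{k>=0} 2^k x^k = sum_{k>=1} k 2^k x^(k-1) = sum_{j>=0} (j+1) 2^(j+1) x^j.
Equivalently, d/dx [1/(1 - 2x)] = 2/(1 - 2x)^2.
For j = 43: 44 * 2^44 = 44 * 17592186044416 = 774056185954304.

774056185954304


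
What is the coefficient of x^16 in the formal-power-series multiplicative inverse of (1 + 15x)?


The inverse is 1/(1 + 15x). Apply the geometric identity 1/(1 - y) = sum_{k>=0} y^k with y = -15x:
1/(1 + 15x) = sum_{k>=0} (-15)^k x^k.
So the coefficient of x^16 is (-15)^16 = 6568408355712890625.

6568408355712890625


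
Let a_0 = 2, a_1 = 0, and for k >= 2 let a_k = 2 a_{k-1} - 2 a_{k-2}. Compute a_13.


Iterating the recurrence forward:
a_0 = 2
a_1 = 0
a_2 = 2*0 - 2*2 = -4
a_3 = 2*-4 - 2*0 = -8
a_4 = 2*-8 - 2*-4 = -8
a_5 = 2*-8 - 2*-8 = 0
a_6 = 2*0 - 2*-8 = 16
a_7 = 2*16 - 2*0 = 32
a_8 = 2*32 - 2*16 = 32
a_9 = 2*32 - 2*32 = 0
a_10 = 2*0 - 2*32 = -64
a_11 = 2*-64 - 2*0 = -128
a_12 = 2*-128 - 2*-64 = -128
a_13 = 2*-128 - 2*-128 = 0
So a_13 = 0.

0


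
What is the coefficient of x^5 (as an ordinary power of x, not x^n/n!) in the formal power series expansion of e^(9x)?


The exponential series is e^y = sum_{k>=0} y^k / k!. Substituting y = 9x gives
e^(9x) = sum_{k>=0} 9^k x^k / k!.
So the coefficient of x^n is a^n/n! with a = 9, n = 5:
9^5 / 5! = 59049/120 = 19683/40

19683/40


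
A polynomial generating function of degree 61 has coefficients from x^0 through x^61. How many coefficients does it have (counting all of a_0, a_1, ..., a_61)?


A polynomial of degree 61 takes the form a_0 + a_1 x + ... + a_61 x^61.
The number of coefficients is 61 + 1 = 62.

62


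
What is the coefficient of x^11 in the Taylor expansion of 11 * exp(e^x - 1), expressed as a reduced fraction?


exp(e^x - 1) = sum_{k>=0} Bell_k x^k / k!, where Bell_k is the k-th Bell number.
So the coefficient of x^11 is 11 * Bell_11 / 11!.
Computing: Bell_11 = 678570 and 11! = 39916800, giving
11 * 678570/39916800 = 22619/120960.

22619/120960


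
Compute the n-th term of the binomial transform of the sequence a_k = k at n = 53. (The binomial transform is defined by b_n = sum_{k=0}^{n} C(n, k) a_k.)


With a_k = k, b_n = sum_{k=0}^{n} C(n, k) k. Using k * C(n, k) = n * C(n-1, k-1) gives b_n = n * sum_{k>=1} C(n-1, k-1) = n * 2^(n-1).
For n = 53: 53 * 2^52 = 53 * 4503599627370496 = 238690780250636288.

238690780250636288


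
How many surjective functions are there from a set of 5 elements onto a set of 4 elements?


By inclusion-exclusion on which target elements are missed, the number of surjections from an n-set onto a k-set is
surj(n, k) = sum_{j=0}^{k} (-1)^j C(k, j) (k - j)^n.
Equivalently surj(n, k) = k! * S(n, k), where S(n, k) is the Stirling number of the second kind.
For n = 5, k = 4:
S(5, 4) = 10, so
surj = 4! * 10 = 24 * 10 = 240.

240


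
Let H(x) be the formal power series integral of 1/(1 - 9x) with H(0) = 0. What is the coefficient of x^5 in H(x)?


1/(1 - 9x) = sum_{k>=0} 9^k x^k. Integrating termwise with H(0) = 0:
H(x) = sum_{k>=0} 9^k x^(k+1) / (k+1) = sum_{m>=1} 9^(m-1) x^m / m.
For m = 5: 9^4/5 = 6561/5 = 6561/5.

6561/5


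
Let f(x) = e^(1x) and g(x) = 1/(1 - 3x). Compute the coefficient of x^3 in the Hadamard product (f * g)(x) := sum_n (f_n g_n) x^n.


Expanding: f_k = 1^k/k! (from e^(1x)) and g_k = 3^k (from 1/(1 - 3x)). So the Hadamard coefficient (f * g)_k = 1^k 3^k / k! = (3)^k / k!.
For k = 3: 3^3/3! = 27/6 = 9/2.

9/2


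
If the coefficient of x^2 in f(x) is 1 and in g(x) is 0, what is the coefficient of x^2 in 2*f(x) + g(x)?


Scalar multiplication scales coefficients: 2 * 1 = 2.
Then add the g coefficient: 2 + 0
= 2

2


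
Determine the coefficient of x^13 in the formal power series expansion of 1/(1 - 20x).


The geometric series identity gives 1/(1 - c x) = sum_{k>=0} c^k x^k, so the coefficient of x^k is c^k.
Here c = 20 and k = 13.
Computing: 20^13 = 81920000000000000

81920000000000000


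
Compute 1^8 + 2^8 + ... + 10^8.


This power sum has a closed form given by Faulhaber's formula
sum_{k=1}^{m} k^p = (1 / (p + 1)) * sum_{j=0}^{p} C(p + 1, j) B_j m^(p + 1 - j),
but for small m direct computation is fastest:
1 + 256 + 6561 + 65536 + 390625 + 1679616 + 5764801 + 16777216 + 43046721 + 100000000 = 167731333.

167731333


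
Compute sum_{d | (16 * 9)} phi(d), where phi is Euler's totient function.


First, 16 * 9 = 144. One classical identity is sum_{d | n} phi(d) = n (each k in [1, n] has a unique gcd with n, and among the k's with gcd(k, n) = n/d there are phi(d) of them). So the sum equals 144. We also verify directly:
Divisors of 144: 1, 2, 3, 4, 6, 8, 9, 12, 16, 18, 24, 36, 48, 72, 144.
phi values: 1, 1, 2, 2, 2, 4, 6, 4, 8, 6, 8, 12, 16, 24, 48.
Sum = 144.

144


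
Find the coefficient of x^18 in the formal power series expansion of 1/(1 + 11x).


Write 1/(1 + c x) = 1/(1 - (-c) x) and apply the geometric-series identity
1/(1 - y) = sum_{k>=0} y^k to get 1/(1 + c x) = sum_{k>=0} (-c)^k x^k.
So the coefficient of x^k is (-c)^k = (-1)^k * c^k.
Here c = 11 and k = 18:
(-11)^18 = 1 * 5559917313492231481 = 5559917313492231481

5559917313492231481


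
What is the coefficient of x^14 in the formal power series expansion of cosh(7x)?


The Maclaurin series is cosh(t) = sum_{m>=0} t^(2m) / (2m)!, so substituting t = 7x, only even powers of x are nonzero, with coefficient of x^(2m) equal to 7^(2m) / (2m)!.
For x^14 the coefficient is 7^14/14! = 678223072849/87178291200 = 13841287201/1779148800.

13841287201/1779148800


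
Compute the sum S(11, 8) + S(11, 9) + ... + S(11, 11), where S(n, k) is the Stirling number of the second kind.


By definition, S(n, k) counts partitions of an n-set into exactly k nonempty blocks.
Computing row n = 11 for k = 8..11:
S(11, k): 11880, 1155, 55, 1
Sum = 13091.

13091


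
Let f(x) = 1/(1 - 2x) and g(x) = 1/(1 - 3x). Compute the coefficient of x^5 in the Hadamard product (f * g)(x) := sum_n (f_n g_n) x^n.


f has coefficients f_k = 2^k and g has coefficients g_k = 3^k, so the Hadamard product has coefficient (f*g)_k = 2^k * 3^k = 6^k.
For k = 5: 6^5 = 7776.

7776


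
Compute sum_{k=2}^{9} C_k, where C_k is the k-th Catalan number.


C_2 through C_9: 2, 5, 14, 42, 132, 429, 1430, 4862
Sum = 2 + 5 + 14 + 42 + 132 + 429 + 1430 + 4862
= 6916

6916


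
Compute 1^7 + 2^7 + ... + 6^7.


This power sum has a closed form given by Faulhaber's formula
sum_{k=1}^{m} k^p = (1 / (p + 1)) * sum_{j=0}^{p} C(p + 1, j) B_j m^(p + 1 - j),
but for small m direct computation is fastest:
1 + 128 + 2187 + 16384 + 78125 + 279936 = 376761.

376761


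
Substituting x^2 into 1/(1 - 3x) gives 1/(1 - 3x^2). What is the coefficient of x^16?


The coefficient of x^(2m) in 1/(1 - 3x^2) is 3^m.
With n = 16 = 2*8, the coefficient is 3^8 = 6561.

6561


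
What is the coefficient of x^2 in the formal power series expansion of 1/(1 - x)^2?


The expansion 1/(1 - x)^r = sum_{k>=0} C(k + r - 1, r - 1) x^k follows from the multiset / negative-binomial theorem (or from repeated differentiation of the geometric series).
For r = 2 and k = 2:
C(3, 1) = 6 / (1 * 2) = 3.

3


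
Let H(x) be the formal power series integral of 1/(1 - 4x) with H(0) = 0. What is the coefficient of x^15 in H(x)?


1/(1 - 4x) = sum_{k>=0} 4^k x^k. Integrating termwise with H(0) = 0:
H(x) = sum_{k>=0} 4^k x^(k+1) / (k+1) = sum_{m>=1} 4^(m-1) x^m / m.
For m = 15: 4^14/15 = 268435456/15 = 268435456/15.

268435456/15


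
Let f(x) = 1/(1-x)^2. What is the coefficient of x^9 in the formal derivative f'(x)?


Differentiate: d/dx [ 1/(1-x)^r ] = r / (1-x)^(r+1).
Here r = 2, so f'(x) = 2 / (1-x)^3.
The expansion of 1/(1-x)^(r+1) has coefficient of x^n equal to C(n+r, r).
So the coefficient of x^9 in f'(x) is
2 * C(11, 2) = 2 * 55 = 110

110


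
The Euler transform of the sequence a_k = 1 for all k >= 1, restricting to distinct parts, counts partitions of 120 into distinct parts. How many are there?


Partitions of 120 into distinct parts can be computed via generating function.
Product (1+x)(1+x^2)(1+x^3)...
The coefficient of x^120 = 2194432

2194432


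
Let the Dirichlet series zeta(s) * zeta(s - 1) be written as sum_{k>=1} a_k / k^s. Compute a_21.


Convolution gives a_k = sum_{d | k} d * 1 = sum_{d | k} d = sigma(k), the sum of positive divisors of k.
For k = 21, the divisors are 1, 3, 7, 21, so
sigma(21) = 1 + 3 + 7 + 21 = 32.

32


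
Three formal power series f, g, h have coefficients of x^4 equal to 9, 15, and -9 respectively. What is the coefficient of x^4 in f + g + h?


Series addition is componentwise:
9 + 15 + -9
= 15

15


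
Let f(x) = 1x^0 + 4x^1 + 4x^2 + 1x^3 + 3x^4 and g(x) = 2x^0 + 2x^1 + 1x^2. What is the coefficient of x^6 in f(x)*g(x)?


Cauchy product at x^6:
3*1
= 3

3


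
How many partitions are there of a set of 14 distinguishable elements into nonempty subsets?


Bell_14 can be computed from the Bell triangle or from Dobinski's identity Bell_n = (1/e) * sum_{k>=0} k^n / k!.
Computing Bell_14 = 190899322.

190899322


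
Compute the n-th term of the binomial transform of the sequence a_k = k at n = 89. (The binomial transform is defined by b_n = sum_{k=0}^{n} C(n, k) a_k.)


With a_k = k, b_n = sum_{k=0}^{n} C(n, k) k. Using k * C(n, k) = n * C(n-1, k-1) gives b_n = n * sum_{k>=1} C(n-1, k-1) = n * 2^(n-1).
For n = 89: 89 * 2^88 = 89 * 309485009821345068724781056 = 27544165874099711116505513984.

27544165874099711116505513984


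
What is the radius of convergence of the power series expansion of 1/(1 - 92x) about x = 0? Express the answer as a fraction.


Expanding 1/(1 - 92x) = sum_{k>=0} 92^k x^k, the series converges when |92x| < 1, i.e., |x| < 1/92.
So the radius of convergence is 1/92 = 1/92.

1/92


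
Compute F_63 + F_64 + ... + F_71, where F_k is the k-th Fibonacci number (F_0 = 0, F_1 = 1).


Use the identity sum_{k=0}^{N} F_k = F_{N+2} - 1 (which follows from F_{k+2} - F_{k+1} = F_k). Then
sum_{k=63}^{71} F_k = (F_{73} - 1) - (F_{64} - 1) = F_{73} - F_{64}.
Computing: F_{73} = 806515533049393, F_{64} = 10610209857723, so
Sum = 806515533049393 - 10610209857723 = 795905323191670.

795905323191670


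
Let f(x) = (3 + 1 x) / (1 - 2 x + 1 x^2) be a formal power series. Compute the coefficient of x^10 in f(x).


Write f(x) = sum_{k>=0} a_k x^k. Multiplying both sides by 1 - 2 x + 1 x^2 gives
(1 - 2 x + 1 x^2) sum_{k>=0} a_k x^k = 3 + 1 x.
Matching coefficients:
 x^0: a_0 = 3
 x^1: a_1 - 2 a_0 = 1  =>  a_1 = 2*3 + 1 = 7
 x^k (k >= 2): a_k = 2 a_{k-1} - 1 a_{k-2}.
Iterating: a_2 = 11, a_3 = 15, a_4 = 19, a_5 = 23, a_6 = 27, a_7 = 31, a_8 = 35, a_9 = 39, a_10 = 43.
So the coefficient of x^10 is 43.

43


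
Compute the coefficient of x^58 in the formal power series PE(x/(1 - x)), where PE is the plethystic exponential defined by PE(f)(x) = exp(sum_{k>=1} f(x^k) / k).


For f(x) = x/(1 - x) we have
sum_{k>=1} f(x^k) / k = sum_{k>=1} (1/k) * x^k / (1 - x^k) = sum_{k, m >= 1} x^(k m) / k,
which after exponentiating simplifies to
PE(x/(1 - x)) = prod_{k>=1} 1 / (1 - x^k).
This is the generating function for the partition function p(n), so the coefficient of x^58 is p(58).
Computing p(58) by dynamic programming over parts 1, 2, ..., 58: p(58) = 715220.

715220


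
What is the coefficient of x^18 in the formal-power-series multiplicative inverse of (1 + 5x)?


The inverse is 1/(1 + 5x). Apply the geometric identity 1/(1 - y) = sum_{k>=0} y^k with y = -5x:
1/(1 + 5x) = sum_{k>=0} (-5)^k x^k.
So the coefficient of x^18 is (-5)^18 = 3814697265625.

3814697265625


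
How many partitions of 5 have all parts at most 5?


Using the generating function (1-x)^(-1)(1-x^2)^(-1)...(1-x^5)^(-1),
the coefficient of x^5 counts these restricted partitions.
Result = 7

7


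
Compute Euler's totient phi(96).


phi(n) counts integers in [1, n] coprime to n. Using the multiplicative formula phi(n) = n * prod_{p | n} (1 - 1/p):
96 = 2^5 * 3, so
phi(96) = 96 * (1 - 1/2) * (1 - 1/3) = 32.

32


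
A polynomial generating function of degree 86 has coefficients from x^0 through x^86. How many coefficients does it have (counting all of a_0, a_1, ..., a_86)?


A polynomial of degree 86 takes the form a_0 + a_1 x + ... + a_86 x^86.
The number of coefficients is 86 + 1 = 87.

87


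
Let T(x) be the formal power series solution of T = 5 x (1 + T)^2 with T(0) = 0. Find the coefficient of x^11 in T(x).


Apply the Lagrange inversion formula: if T = 5 x * phi(T) with phi(t) = (1 + t)^2, then [x^n] T = 5^n * (1/n) [t^(n-1)] phi(t)^n = 5^n * (1/n) [t^(n-1)] (1 + t)^(2n) = 5^n * (1/n) C(2n, n-1).
Using the identity C(2n, n-1) = C(2n, n) * n / (n+1), the unscaled factor equals C(2n, n) / (n+1) = C_n, the n-th Catalan number.
For n = 11: C_11 = C(22, 11) / 12 = 705432/12 = 58786.
With the 5^11 = 48828125 factor, the coefficient is 48828125 * 58786 = 2870410156250.

2870410156250


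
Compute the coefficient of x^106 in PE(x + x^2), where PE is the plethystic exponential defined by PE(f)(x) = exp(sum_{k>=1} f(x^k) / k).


With f(x) = x + x^2, the exponent is sum_{k>=1} (x^k + x^(2k)) / k = -ln(1 - x) - ln(1 - x^2). Exponentiating:
PE(x + x^2) = 1 / ((1 - x)(1 - x^2)).
This is the generating function for partitions of n into parts of size 1 or 2. The number of 2's can be any j in 0..53, and the rest are 1's, so
[x^106] = floor(106/2) + 1 = 54.

54


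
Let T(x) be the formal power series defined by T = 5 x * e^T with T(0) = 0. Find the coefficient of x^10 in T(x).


Apply the Lagrange inversion formula: if T = 5 x * phi(T) with phi(t) = e^t, then
[x^n] T = 5^n * (1/n) [t^(n-1)] phi(t)^n = 5^n * (1/n) [t^(n-1)] e^(n t) = 5^n * (1/n) * n^(n-1) / (n-1)! = 5^n * n^(n-1) / n!.
When c = 1 this is the Cayley count of rooted labeled trees on n vertices, divided by n!.
For n = 10: 5^10 * 10^9 / 10! = 9765625 * 1000000000/3628800 = 1525878906250/567.

1525878906250/567


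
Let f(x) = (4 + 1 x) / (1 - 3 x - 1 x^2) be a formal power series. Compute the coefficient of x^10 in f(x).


Write f(x) = sum_{k>=0} a_k x^k. Multiplying both sides by 1 - 3 x - 1 x^2 gives
(1 - 3 x - 1 x^2) sum_{k>=0} a_k x^k = 4 + 1 x.
Matching coefficients:
 x^0: a_0 = 4
 x^1: a_1 - 3 a_0 = 1  =>  a_1 = 3*4 + 1 = 13
 x^k (k >= 2): a_k = 3 a_{k-1} + 1 a_{k-2}.
Iterating: a_2 = 43, a_3 = 142, a_4 = 469, a_5 = 1549, a_6 = 5116, a_7 = 16897, a_8 = 55807, a_9 = 184318, a_10 = 608761.
So the coefficient of x^10 is 608761.

608761


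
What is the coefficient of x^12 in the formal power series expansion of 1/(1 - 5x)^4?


The general identity 1/(1 - c x)^r = sum_{k>=0} c^k C(k + r - 1, r - 1) x^k follows by substituting y = c x into 1/(1 - y)^r = sum_{k>=0} C(k + r - 1, r - 1) y^k.
For c = 5, r = 4, k = 12:
5^12 * C(15, 3) = 244140625 * 455 = 111083984375.

111083984375


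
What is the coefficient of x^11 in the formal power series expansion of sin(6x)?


The Maclaurin series is sin(t) = sum_{k>=0} (-1)^k t^(2k+1) / (2k+1)!, so substituting t = 6x, only odd powers of x are nonzero, with coefficient of x^(2k+1) equal to (-1)^k 6^(2k+1) / (2k+1)!.
Write 11 = 2*5 + 1, giving the coefficient (-1)^5 * 6^11 / 11! = -362797056/39916800 = -17496/1925.

-17496/1925


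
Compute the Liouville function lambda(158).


The Liouville function is lambda(k) = (-1)^Omega(k), where Omega(k) counts the prime factors of k with multiplicity.
Factoring: 158 = 2 * 79, so Omega(158) = 2.
lambda(158) = (-1)^2 = 1.

1


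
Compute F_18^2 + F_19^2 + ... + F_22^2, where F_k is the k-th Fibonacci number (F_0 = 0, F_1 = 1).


There is a standard identity sum_{k=0}^{N} F_k^2 = F_N * F_{N+1} (proved inductively from the telescoping relation F_k^2 = F_k F_{k+1} - F_{k-1} F_k). Then
sum_{k=18}^{22} F_k^2 = F_22 F_23 - F_17 F_18.
Computing: F_22 = 17711, F_23 = 28657, F_17 = 1597, F_18 = 2584.
Sum = 17711 * 28657 - 1597 * 2584 = 503417479.

503417479


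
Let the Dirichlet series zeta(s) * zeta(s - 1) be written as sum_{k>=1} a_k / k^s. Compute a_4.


Convolution gives a_k = sum_{d | k} d * 1 = sum_{d | k} d = sigma(k), the sum of positive divisors of k.
For k = 4, the divisors are 1, 2, 4, so
sigma(4) = 1 + 2 + 4 = 7.

7


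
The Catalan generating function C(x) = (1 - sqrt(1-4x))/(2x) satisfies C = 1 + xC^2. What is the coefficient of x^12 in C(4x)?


Substituting x -> 4x scales the n-th coefficient by 4^n, so [x^12] C(4x) = 4^12 * C_12.
C_12 = C(2*12, 12)/(13) = 2704156/13 = 208012.
So 4^12 * 208012 = 16777216 * 208012 = 3489862254592.

3489862254592


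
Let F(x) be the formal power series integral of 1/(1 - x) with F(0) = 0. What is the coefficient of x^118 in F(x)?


1/(1 - x) = sum_{k>=0} x^k. Integrating termwise and using F(0) = 0 gives
F(x) = sum_{k>=0} x^(k+1) / (k+1) = sum_{m>=1} x^m / m = -ln(1 - x).
So the coefficient of x^118 is 1/118 = 1/118.

1/118


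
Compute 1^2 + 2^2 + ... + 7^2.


This power sum has a closed form given by Faulhaber's formula
sum_{k=1}^{m} k^p = (1 / (p + 1)) * sum_{j=0}^{p} C(p + 1, j) B_j m^(p + 1 - j),
but for small m direct computation is fastest:
1 + 4 + 9 + 16 + 25 + 36 + 49 = 140.

140


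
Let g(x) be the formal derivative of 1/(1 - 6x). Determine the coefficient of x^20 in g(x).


Differentiate termwise: d/dx sum_{k>=0} 6^k x^k = sum_{k>=1} k 6^k x^(k-1) = sum_{j>=0} (j+1) 6^(j+1) x^j.
Equivalently, d/dx [1/(1 - 6x)] = 6/(1 - 6x)^2.
For j = 20: 21 * 6^21 = 21 * 21936950640377856 = 460675963447934976.

460675963447934976


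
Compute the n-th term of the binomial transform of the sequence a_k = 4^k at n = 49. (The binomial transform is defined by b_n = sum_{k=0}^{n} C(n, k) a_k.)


With a_k = 4^k, b_n = sum_{k=0}^{n} C(n, k) 4^k = (1 + 4)^n by the binomial theorem.
For n = 49: (1 + 4)^49 = 5^49 = 17763568394002504646778106689453125.

17763568394002504646778106689453125


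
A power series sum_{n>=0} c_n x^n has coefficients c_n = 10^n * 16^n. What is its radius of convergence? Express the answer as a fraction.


By the root test (Cauchy-Hadamard), the radius is R = 1 / limsup_n |c_n|^(1/n).
Here |c_n|^(1/n) = (10^n * 16^n)^(1/n) = 10 * 16 = 160 for all n.
So R = 1/160 = 1/160.

1/160


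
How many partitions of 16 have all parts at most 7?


Using the generating function (1-x)^(-1)(1-x^2)^(-1)...(1-x^7)^(-1),
the coefficient of x^16 counts these restricted partitions.
Result = 164

164


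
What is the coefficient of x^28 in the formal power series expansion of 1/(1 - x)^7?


The negative binomial / multiset identity is
1/(1 - x)^r = sum_{k>=0} C(k + r - 1, r - 1) x^k.
Here r = 7 and k = 28, so the coefficient is
C(28 + 6, 6) = C(34, 6)
= 1344904

1344904


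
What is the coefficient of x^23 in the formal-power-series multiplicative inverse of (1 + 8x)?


The inverse is 1/(1 + 8x). Apply the geometric identity 1/(1 - y) = sum_{k>=0} y^k with y = -8x:
1/(1 + 8x) = sum_{k>=0} (-8)^k x^k.
So the coefficient of x^23 is (-8)^23 = -590295810358705651712.

-590295810358705651712


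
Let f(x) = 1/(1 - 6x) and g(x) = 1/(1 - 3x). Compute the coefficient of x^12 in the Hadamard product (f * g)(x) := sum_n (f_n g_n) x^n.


f has coefficients f_k = 6^k and g has coefficients g_k = 3^k, so the Hadamard product has coefficient (f*g)_k = 6^k * 3^k = 18^k.
For k = 12: 18^12 = 1156831381426176.

1156831381426176


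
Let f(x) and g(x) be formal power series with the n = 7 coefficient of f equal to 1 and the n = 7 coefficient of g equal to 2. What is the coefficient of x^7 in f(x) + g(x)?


Addition of formal power series is termwise.
The coefficient of x^7 in f + g = 1 + 2
= 3

3


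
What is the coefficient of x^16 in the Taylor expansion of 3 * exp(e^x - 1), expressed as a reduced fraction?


exp(e^x - 1) = sum_{k>=0} Bell_k x^k / k!, where Bell_k is the k-th Bell number.
So the coefficient of x^16 is 3 * Bell_16 / 16!.
Computing: Bell_16 = 10480142147 and 16! = 20922789888000, giving
3 * 10480142147/20922789888000 = 10480142147/6974263296000.

10480142147/6974263296000


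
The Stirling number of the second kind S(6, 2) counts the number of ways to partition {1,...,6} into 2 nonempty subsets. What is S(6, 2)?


Using the explicit formula S(n,k) = (1/k!) sum_{j=0}^{k} (-1)^(k-j) C(k,j) j^n:
S(6, 2) = 31
Equivalently, S(n,k) is n! times the coefficient of x^n in the EGF (e^x - 1)^k / k!.

31


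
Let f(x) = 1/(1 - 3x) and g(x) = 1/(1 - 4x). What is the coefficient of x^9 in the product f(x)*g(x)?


The coefficient of x^n in f*g is the Cauchy product: sum_{k=0}^{n} a^k * b^(n-k).
With a=3, b=4, n=9:
sum_{k=0}^{9} 3^k * 4^(9-k)
= 989527

989527


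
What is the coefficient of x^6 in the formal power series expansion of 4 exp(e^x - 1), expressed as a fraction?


exp(e^x - 1) is the exponential generating function for the Bell numbers Bell_k: exp(e^x - 1) = sum_{k>=0} Bell_k x^k / k!.
So the coefficient of x^6 in 4 exp(e^x - 1) is 4 Bell_6 / 6!.
Computing: Bell_6 = 203 and 6! = 720, giving
4 * 203/720 = 203/180.

203/180


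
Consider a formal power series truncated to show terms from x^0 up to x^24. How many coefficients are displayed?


From x^0 to x^24 inclusive, the count is 24 - 0 + 1 = 25.

25


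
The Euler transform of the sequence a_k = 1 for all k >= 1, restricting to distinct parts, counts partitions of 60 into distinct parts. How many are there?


Partitions of 60 into distinct parts can be computed via generating function.
Product (1+x)(1+x^2)(1+x^3)...
The coefficient of x^60 = 10880

10880


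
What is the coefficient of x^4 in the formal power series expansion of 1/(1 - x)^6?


The negative binomial / multiset identity is
1/(1 - x)^r = sum_{k>=0} C(k + r - 1, r - 1) x^k.
Here r = 6 and k = 4, so the coefficient is
C(4 + 5, 5) = C(9, 5)
= 126

126


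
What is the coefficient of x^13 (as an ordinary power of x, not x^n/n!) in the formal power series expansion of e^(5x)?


The exponential series is e^y = sum_{k>=0} y^k / k!. Substituting y = 5x gives
e^(5x) = sum_{k>=0} 5^k x^k / k!.
So the coefficient of x^n is a^n/n! with a = 5, n = 13:
5^13 / 13! = 1220703125/6227020800 = 48828125/249080832

48828125/249080832


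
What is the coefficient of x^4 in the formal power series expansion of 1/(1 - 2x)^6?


The general identity 1/(1 - c x)^r = sum_{k>=0} c^k C(k + r - 1, r - 1) x^k follows by substituting y = c x into 1/(1 - y)^r = sum_{k>=0} C(k + r - 1, r - 1) y^k.
For c = 2, r = 6, k = 4:
2^4 * C(9, 5) = 16 * 126 = 2016.

2016


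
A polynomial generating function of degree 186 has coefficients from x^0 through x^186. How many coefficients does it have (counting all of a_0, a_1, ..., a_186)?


A polynomial of degree 186 takes the form a_0 + a_1 x + ... + a_186 x^186.
The number of coefficients is 186 + 1 = 187.

187


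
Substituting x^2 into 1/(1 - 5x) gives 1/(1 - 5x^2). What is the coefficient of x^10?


The coefficient of x^(2m) in 1/(1 - 5x^2) is 5^m.
With n = 10 = 2*5, the coefficient is 5^5 = 3125.

3125


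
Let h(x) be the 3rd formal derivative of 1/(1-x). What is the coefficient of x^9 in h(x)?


Differentiating 3 times: d^3/dx^3 [1/(1-x)] = 3!/(1-x)^4.
The expansion 1/(1-x)^4 = sum_{k>=0} C(k+3, 3) x^k, so the coefficient of x^n in 3!/(1-x)^4 is 3! * C(n+3, 3).
For n = 9: 6 * C(12, 3) = 6 * 220 = 1320

1320


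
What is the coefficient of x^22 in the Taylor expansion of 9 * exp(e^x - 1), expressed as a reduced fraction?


exp(e^x - 1) = sum_{k>=0} Bell_k x^k / k!, where Bell_k is the k-th Bell number.
So the coefficient of x^22 is 9 * Bell_22 / 22!.
Computing: Bell_22 = 4506715738447323 and 22! = 1124000727777607680000, giving
9 * 4506715738447323/1124000727777607680000 = 88366975263673/2448803328491520000.

88366975263673/2448803328491520000


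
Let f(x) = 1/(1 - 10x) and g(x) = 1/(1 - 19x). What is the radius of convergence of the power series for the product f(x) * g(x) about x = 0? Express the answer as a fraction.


The radius of 1/(1 - 10x) is 1/10 (nearest singularity at x = 1/10), and the radius of 1/(1 - 19x) is 1/19.
The product f(x)*g(x) = 1/((1 - 10x)(1 - 19x)) has singularities at both 1/10 and 1/19, so its radius of convergence is the distance to the nearest one:
min(1/10, 1/19) = 1/19.

1/19


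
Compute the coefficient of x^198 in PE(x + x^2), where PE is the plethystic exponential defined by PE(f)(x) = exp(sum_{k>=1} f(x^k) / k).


With f(x) = x + x^2, the exponent is sum_{k>=1} (x^k + x^(2k)) / k = -ln(1 - x) - ln(1 - x^2). Exponentiating:
PE(x + x^2) = 1 / ((1 - x)(1 - x^2)).
This is the generating function for partitions of n into parts of size 1 or 2. The number of 2's can be any j in 0..99, and the rest are 1's, so
[x^198] = floor(198/2) + 1 = 100.

100


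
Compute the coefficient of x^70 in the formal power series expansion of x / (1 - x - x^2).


Let f(x) = sum_{k>=0} a_k x^k. Multiplying f(x) * (1 - x - x^2) = x and matching coefficients gives a_0 = 0, a_1 = 1, and a_k = a_{k-1} + a_{k-2} for k >= 2. These are the Fibonacci numbers F_k.
Iterating from F_0 = 0, F_1 = 1:
F_0=0, F_1=1, F_2=1, F_3=2, F_4=3, F_5=5, F_6=8, F_7=13, F_8=21, F_9=34, ...
F_70 = 190392490709135.

190392490709135


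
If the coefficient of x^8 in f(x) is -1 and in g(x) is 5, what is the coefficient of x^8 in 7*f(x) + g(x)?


Scalar multiplication scales coefficients: 7 * -1 = -7.
Then add the g coefficient: -7 + 5
= -2

-2


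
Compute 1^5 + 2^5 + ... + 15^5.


This power sum has a closed form given by Faulhaber's formula
sum_{k=1}^{m} k^p = (1 / (p + 1)) * sum_{j=0}^{p} C(p + 1, j) B_j m^(p + 1 - j),
but for small m direct computation is fastest:
1 + 32 + 243 + 1024 + 3125 + 7776 + 16807 + 32768 + 59049 + 100000 + 161051 + 248832 + 371293 + 537824 + 759375 = 2299200.

2299200


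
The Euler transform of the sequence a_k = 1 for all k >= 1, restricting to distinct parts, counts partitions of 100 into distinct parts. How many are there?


Partitions of 100 into distinct parts can be computed via generating function.
Product (1+x)(1+x^2)(1+x^3)...
The coefficient of x^100 = 444793

444793


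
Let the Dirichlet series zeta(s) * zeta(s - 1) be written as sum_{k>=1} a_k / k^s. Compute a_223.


Convolution gives a_k = sum_{d | k} d * 1 = sum_{d | k} d = sigma(k), the sum of positive divisors of k.
For k = 223, the divisors are 1, 223, so
sigma(223) = 1 + 223 = 224.

224


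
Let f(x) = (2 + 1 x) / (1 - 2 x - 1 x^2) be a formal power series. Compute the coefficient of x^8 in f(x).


Write f(x) = sum_{k>=0} a_k x^k. Multiplying both sides by 1 - 2 x - 1 x^2 gives
(1 - 2 x - 1 x^2) sum_{k>=0} a_k x^k = 2 + 1 x.
Matching coefficients:
 x^0: a_0 = 2
 x^1: a_1 - 2 a_0 = 1  =>  a_1 = 2*2 + 1 = 5
 x^k (k >= 2): a_k = 2 a_{k-1} + 1 a_{k-2}.
Iterating: a_2 = 12, a_3 = 29, a_4 = 70, a_5 = 169, a_6 = 408, a_7 = 985, a_8 = 2378.
So the coefficient of x^8 is 2378.

2378


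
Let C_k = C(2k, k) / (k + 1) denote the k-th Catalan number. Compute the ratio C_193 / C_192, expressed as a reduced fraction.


Using C_k = (2k)! / (k! (k+1)!), the ratio C_{k+1}/C_k simplifies to
C_{k+1}/C_k = [(2k+2)! / ((k+1)! (k+2)!)] * [k! (k+1)! / (2k)!]
 = (2k+2)(2k+1) / ((k+1)(k+2)) = 2(2k+1) / (k+2).
For k = 192: 2(2*192 + 1) / (192 + 2) = 770/194 = 385/97.

385/97


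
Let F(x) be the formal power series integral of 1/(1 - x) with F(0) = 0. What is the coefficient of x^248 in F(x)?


1/(1 - x) = sum_{k>=0} x^k. Integrating termwise and using F(0) = 0 gives
F(x) = sum_{k>=0} x^(k+1) / (k+1) = sum_{m>=1} x^m / m = -ln(1 - x).
So the coefficient of x^248 is 1/248 = 1/248.

1/248


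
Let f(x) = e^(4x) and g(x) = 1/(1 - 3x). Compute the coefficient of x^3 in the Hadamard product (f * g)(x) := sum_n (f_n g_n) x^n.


Expanding: f_k = 4^k/k! (from e^(4x)) and g_k = 3^k (from 1/(1 - 3x)). So the Hadamard coefficient (f * g)_k = 4^k 3^k / k! = (12)^k / k!.
For k = 3: 12^3/3! = 1728/6 = 288.

288


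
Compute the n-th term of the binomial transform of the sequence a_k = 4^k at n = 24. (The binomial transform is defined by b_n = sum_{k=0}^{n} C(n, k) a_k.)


With a_k = 4^k, b_n = sum_{k=0}^{n} C(n, k) 4^k = (1 + 4)^n by the binomial theorem.
For n = 24: (1 + 4)^24 = 5^24 = 59604644775390625.

59604644775390625


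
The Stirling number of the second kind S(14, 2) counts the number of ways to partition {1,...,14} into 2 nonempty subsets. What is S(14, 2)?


Using the explicit formula S(n,k) = (1/k!) sum_{j=0}^{k} (-1)^(k-j) C(k,j) j^n:
S(14, 2) = 8191
Equivalently, S(n,k) is n! times the coefficient of x^n in the EGF (e^x - 1)^k / k!.

8191


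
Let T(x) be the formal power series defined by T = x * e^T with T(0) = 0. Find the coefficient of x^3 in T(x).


Apply the Lagrange inversion formula: if T = x * phi(T) with phi(t) = e^t, then
[x^n] T = (1/n) [t^(n-1)] phi(t)^n = (1/n) [t^(n-1)] e^(n t) = (1/n) * n^(n-1) / (n-1)! = n^(n-1) / n!.
When c = 1 this is the Cayley count of rooted labeled trees on n vertices, divided by n!.
For n = 3: 3^2 / 3! = 9/6 = 3/2.

3/2


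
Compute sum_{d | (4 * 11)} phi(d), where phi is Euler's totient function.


First, 4 * 11 = 44. One classical identity is sum_{d | n} phi(d) = n (each k in [1, n] has a unique gcd with n, and among the k's with gcd(k, n) = n/d there are phi(d) of them). So the sum equals 44. We also verify directly:
Divisors of 44: 1, 2, 4, 11, 22, 44.
phi values: 1, 1, 2, 10, 10, 20.
Sum = 44.

44


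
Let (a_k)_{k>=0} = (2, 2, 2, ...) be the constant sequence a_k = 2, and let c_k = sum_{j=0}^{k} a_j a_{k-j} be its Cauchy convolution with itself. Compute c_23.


Since a_j = 2 for all j >= 0, the convolution sum becomes
c_k = sum_{j=0}^{k} 2 * 2 = 4 * (k + 1).
Equivalently, the generating function of (a_k) is 2/(1 - x) and its square is 4/(1 - x)^2 = sum_{k>=0} 4(k + 1) x^k.
For k = 23: 4 * 24 = 96.

96
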